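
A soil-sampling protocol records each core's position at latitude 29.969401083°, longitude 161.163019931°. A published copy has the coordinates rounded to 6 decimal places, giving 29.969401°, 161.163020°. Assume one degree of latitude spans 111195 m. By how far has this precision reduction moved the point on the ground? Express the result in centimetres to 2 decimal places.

1.14 centimetres

Δlat = 29.969401083 − 29.969401 = +0.000000083°; Δlon = 161.163019931 − 161.163020 = -0.000000069°.
North–south shift: 0.000000083 × 111195 = 0.00922918 m.
East–west at this latitude: -0.000000069° × 111195 × cos 29.9694° ≈ -0.000000069 × 96327.4 = -0.00664659 m.
Combined displacement = (0.00922918² + 0.00664659²)^½ ≈ 0.0113734 m.
That is 0.0113734 m = 1.1373 cm.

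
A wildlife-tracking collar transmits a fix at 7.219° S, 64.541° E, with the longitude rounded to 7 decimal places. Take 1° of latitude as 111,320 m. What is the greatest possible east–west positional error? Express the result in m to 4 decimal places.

0.0055 m

Rounding to 7 decimal places leaves the longitude within ±5e-08° of the true value.
One degree of longitude at 7.219° is 111320 × cos 7.219° ≈ 111320 × 0.9921 = 110438 m.
East–west error: 5e-08° × 110438 m/° ≈ 0.00552188 m.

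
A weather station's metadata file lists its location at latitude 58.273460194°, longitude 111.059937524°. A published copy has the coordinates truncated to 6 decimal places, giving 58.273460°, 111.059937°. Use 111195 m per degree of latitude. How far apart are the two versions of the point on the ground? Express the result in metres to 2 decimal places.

0.04 metres

Δlat = 58.273460194 − 58.273460 = +0.000000194°; Δlon = 111.059937524 − 111.059937 = +0.000000524°.
N–S: 0.000000194° × 111195 m/° = 0.0215718 m.
E–W at 58.2735°: 0.000000524° × 111195 × cos 58.2735° = 0.000000524 × 111195 × 0.5259 ≈ 0.0306402 m.
Hypotenuse of the two orthogonal shifts: √(0.0215718² + 0.0306402²) = 0.0374722 m.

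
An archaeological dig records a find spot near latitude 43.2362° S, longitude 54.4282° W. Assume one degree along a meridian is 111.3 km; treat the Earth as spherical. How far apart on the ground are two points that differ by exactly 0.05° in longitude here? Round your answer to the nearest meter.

0.05° of longitude at 43.2362° is 0.05 × 111300 × cos 43.2362° ≈ 0.05 × 81086.1 = 4054.3 m.

4054 meters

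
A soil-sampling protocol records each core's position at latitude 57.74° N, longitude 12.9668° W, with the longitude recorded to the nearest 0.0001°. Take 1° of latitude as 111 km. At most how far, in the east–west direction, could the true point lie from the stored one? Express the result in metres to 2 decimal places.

Rounding to 4 decimal places leaves the longitude within ±5e-05° of the true value.
Parallels shrink by cos φ, so at 57.74° a degree of longitude is 111000 × 0.5338 ≈ 59247.6 m.
Maximum E–W displacement: 5e-05 × 59247.6 = 2.96238 m.

2.96 metres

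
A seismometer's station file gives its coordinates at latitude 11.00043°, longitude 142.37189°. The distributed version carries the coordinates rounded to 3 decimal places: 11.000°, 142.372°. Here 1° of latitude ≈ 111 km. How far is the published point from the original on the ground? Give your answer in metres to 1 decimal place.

Δlat = 11.00043 − 11.000 = +0.00043°; Δlon = 142.37189 − 142.372 = -0.00011°.
North–south shift: 0.00043 × 111000 = 47.73 m.
E–W at 11°: -0.00011° × 111000 × cos 11° = -0.00011 × 111000 × 0.9816 ≈ -11.9857 m.
Hypotenuse of the two orthogonal shifts: √(47.73² + 11.9857²) = 49.2119 m.

49.2 metres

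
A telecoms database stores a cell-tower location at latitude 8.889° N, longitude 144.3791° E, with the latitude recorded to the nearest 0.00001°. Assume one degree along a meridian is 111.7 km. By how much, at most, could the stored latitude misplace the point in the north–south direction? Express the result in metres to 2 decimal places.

0.56 metres

Rounding to 5 decimal places leaves the latitude within ±5e-06° of the true value.
So the N–S error is at most 5e-06 × 111700 = 0.5585 m.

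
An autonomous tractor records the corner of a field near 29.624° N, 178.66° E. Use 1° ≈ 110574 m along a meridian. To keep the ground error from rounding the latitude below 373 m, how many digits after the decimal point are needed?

3

One degree of latitude covers 110574 m.
N decimal places → at most half a unit in the last place, 0.5 × 10⁻ᴺ° = 110574/2 × 10⁻ᴺ m.
Need 0.5 × 110574 × 10⁻ᴺ ≤ 373 → 10⁻ᴺ ≤ 6.747e-03, so N ≥ 2.17.
N = 2 would give 553 m (too coarse); N = 3 gives 55.3 m ≤ 373 m.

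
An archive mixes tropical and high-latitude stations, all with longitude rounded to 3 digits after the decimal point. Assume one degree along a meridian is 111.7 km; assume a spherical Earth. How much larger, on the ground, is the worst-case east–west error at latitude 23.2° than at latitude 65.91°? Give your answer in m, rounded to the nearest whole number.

29 m

Rounding to 3 decimal places leaves the longitude within ±0.0005° of the true value.
At 23.2°: 0.0005° × 111700 × cos 23.2° = 0.0005 × 111700 × 0.9191 ≈ 51.334 m.
At 65.91°: 0.0005° × 111700 × cos 65.91° = 0.0005 × 111700 × 0.4082 ≈ 22.796 m.
Difference: 51.334 − 22.796 = 28.537 m.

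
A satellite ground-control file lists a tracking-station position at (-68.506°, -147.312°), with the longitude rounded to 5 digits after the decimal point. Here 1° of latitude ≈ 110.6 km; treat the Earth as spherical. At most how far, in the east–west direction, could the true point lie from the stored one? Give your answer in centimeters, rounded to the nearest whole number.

Rounding to 5 decimal places leaves the longitude within ±5e-06° of the true value.
Parallels shrink by cos φ, so at 68.506° a degree of longitude is 110600 × 0.3664 ≈ 40524.3 m.
Maximum E–W displacement: 5e-06 × 40524.3 = 0.202621 m.
That is 0.202621 m = 20.262 cm.

20 centimeters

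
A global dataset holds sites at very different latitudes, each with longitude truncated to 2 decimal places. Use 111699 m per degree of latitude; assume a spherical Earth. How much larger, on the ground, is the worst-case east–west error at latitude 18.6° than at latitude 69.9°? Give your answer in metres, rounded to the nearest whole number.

675 metres

Truncating at 2 decimal places can drop up to a full unit in the last place, so the longitude may be off by as much as 0.01°.
At 18.6°: 0.01° × 111699 × cos 18.6° = 0.01 × 111699 × 0.9478 ≈ 1058.6 m.
Error at 69.9° = 0.01° × 111699 × cos 69.9° ≈ 1117 × 0.3437 = 383.86 m.
Difference: 1058.6 − 383.86 = 674.78 m.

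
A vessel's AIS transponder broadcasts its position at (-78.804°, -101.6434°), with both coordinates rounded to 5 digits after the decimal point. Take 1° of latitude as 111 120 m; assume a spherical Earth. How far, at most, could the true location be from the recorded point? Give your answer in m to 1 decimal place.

0.6 m

Rounding to 5 decimal places leaves each coordinate within ±5e-06° of the true value.
N–S: 5e-06° × 111120 m/° = 0.5556 m.
Longitude error → 5e-06 × 111120 × cos 78.804° = 5e-06 × 111120 × 0.1942 ≈ 0.107879 m.
The two errors are perpendicular, so the maximum displacement is √(0.5556² + 0.107879²) ≈ 0.565976 m.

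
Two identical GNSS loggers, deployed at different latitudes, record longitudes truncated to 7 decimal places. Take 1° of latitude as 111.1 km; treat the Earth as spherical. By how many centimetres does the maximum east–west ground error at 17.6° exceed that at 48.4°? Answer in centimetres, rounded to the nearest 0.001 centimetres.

Truncating at 7 decimal places can drop up to a full unit in the last place, so the longitude may be off by as much as 1e-07°.
At 17.6°: 1e-07° × 111100 × cos 17.6° = 1e-07 × 111100 × 0.9532 ≈ 0.01059 m.
At 48.4°: 1e-07° × 111100 × cos 48.4° = 1e-07 × 111100 × 0.6639 ≈ 0.0073762 m.
So the lower-latitude error exceeds the higher by 0.01059 − 0.0073762 = 0.0032137 m.
That is 0.00321373 m = 0.32137 cm.

0.321 centimetres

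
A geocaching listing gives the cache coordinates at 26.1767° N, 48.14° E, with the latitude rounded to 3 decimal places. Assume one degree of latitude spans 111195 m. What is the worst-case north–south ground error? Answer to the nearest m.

Rounding to 3 decimal places leaves the latitude within ±0.0005° of the true value.
Along the meridian that is 0.0005° × 111195 m/° = 55.5975 m.

56 m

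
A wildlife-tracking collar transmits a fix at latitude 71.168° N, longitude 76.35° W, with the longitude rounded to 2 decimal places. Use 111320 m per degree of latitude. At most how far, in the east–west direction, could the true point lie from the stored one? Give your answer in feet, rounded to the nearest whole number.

Rounding to 2 decimal places leaves the longitude within ±0.005° of the true value.
Parallels shrink by cos φ, so at 71.168° a degree of longitude is 111320 × 0.3228 ≈ 35933.5 m.
Maximum E–W displacement: 0.005 × 35933.5 = 179.667 m.
Converting: 179.667 m × 3.2808 ft/m ≈ 589.46 ft.

589 feet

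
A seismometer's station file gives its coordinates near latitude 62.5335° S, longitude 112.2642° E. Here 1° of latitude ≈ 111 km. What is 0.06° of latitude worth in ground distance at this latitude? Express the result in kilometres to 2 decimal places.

Along a meridian 0.06° is 0.06 × 111000 = 6660 m.
That is 6660 m = 6.66 km.

6.66 kilometres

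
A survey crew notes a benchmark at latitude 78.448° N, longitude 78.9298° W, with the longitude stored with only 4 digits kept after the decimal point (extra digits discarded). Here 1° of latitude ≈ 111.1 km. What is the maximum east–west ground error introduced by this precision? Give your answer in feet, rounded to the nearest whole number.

Truncating at 4 decimal places can drop up to a full unit in the last place, so the longitude may be off by as much as 0.0001°.
At latitude 78.448° a degree of longitude spans 111100 m × cos 78.448° = 111100 × 0.2003 ≈ 22248.6 m.
East–west error: 0.0001° × 22248.6 m/° ≈ 2.22486 m.
Converting: 2.22486 m × 3.2808 ft/m ≈ 7.2994 ft.

7 feet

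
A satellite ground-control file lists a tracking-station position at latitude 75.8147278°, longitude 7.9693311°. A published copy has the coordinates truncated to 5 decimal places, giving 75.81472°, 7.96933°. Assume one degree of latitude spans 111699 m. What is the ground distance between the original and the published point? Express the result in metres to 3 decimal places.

0.872 metres

Δlat = 75.8147278 − 75.81472 = +0.0000078°; Δlon = 7.9693311 − 7.96933 = +0.0000011°.
N–S: 0.0000078° × 111699 m/° = 0.871252 m.
E–W at 75.8147°: 0.0000011° × 111699 × cos 75.8147° = 0.0000011 × 111699 × 0.2451 ≈ 0.03011 m.
Hypotenuse of the two orthogonal shifts: √(0.871252² + 0.03011²) = 0.871772 m.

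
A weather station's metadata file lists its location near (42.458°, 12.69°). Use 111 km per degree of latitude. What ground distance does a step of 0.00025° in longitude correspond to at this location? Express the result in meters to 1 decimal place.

20.5 meters

One degree of longitude here spans 111000 × cos 42.458° = 111000 × 0.7378 ≈ 81892.7 m; 0.00025° of that is 20.4732 m.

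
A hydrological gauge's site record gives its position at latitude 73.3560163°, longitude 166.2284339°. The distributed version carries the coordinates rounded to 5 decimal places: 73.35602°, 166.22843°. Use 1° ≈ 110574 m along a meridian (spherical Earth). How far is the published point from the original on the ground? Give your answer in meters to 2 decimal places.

The latitude changed by -0.0000037° and the longitude by +0.0000039°.
North–south shift: -0.0000037 × 110574 = -0.409124 m.
East–west at this latitude: 0.0000039° × 110574 × cos 73.356° ≈ 0.0000039 × 31671 = 0.123517 m.
Distance: √(0.409124² + 0.123517²) ≈ 0.427363 m.

0.43 meters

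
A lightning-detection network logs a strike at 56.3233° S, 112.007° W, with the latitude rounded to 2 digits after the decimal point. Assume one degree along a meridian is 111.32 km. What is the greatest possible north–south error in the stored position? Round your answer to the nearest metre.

Rounding to 2 decimal places leaves the latitude within ±0.005° of the true value.
Along the meridian that is 0.005° × 111320 m/° = 556.6 m.

557 metres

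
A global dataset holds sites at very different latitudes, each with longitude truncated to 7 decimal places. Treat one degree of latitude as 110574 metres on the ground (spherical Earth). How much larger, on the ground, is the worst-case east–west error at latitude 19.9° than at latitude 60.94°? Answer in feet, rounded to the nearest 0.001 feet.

Truncating at 7 decimal places can drop up to a full unit in the last place, so the longitude may be off by as much as 1e-07°.
Error at 19.9° = 1e-07° × 110574 × cos 19.9° ≈ 0.011057 × 0.9403 = 0.010397 m.
At 60.94°: 1e-07° × 110574 × cos 60.94° = 1e-07 × 110574 × 0.4857 ≈ 0.0053709 m.
So the lower-latitude error exceeds the higher by 0.010397 − 0.0053709 = 0.0050263 m.
In feet: 0.00502628 m ÷ 0.3048 ≈ 0.01649 ft.

0.016 feet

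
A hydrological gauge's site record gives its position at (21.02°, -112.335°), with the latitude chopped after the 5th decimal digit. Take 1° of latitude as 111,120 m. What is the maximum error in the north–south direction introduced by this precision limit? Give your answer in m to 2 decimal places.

1.11 m

Truncating at 5 decimal places can drop up to a full unit in the last place, so the latitude may be off by as much as 1e-05°.
Along the meridian that is 1e-05° × 111120 m/° = 1.1112 m.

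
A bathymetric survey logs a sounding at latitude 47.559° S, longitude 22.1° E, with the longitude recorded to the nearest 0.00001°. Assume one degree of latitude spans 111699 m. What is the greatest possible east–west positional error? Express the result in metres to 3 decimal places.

0.377 metres

Rounding to 5 decimal places leaves the longitude within ±5e-06° of the true value.
At latitude 47.559° a degree of longitude spans 111699 m × cos 47.559° = 111699 × 0.6748 ≈ 75377.9 m.
East–west error: 5e-06° × 75377.9 m/° ≈ 0.37689 m.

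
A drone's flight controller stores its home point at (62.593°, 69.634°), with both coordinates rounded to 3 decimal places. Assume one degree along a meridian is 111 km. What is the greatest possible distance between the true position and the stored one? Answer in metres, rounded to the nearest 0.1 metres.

61.1 metres

Rounding to 3 decimal places leaves each coordinate within ±0.0005° of the true value.
Latitude error → 0.0005 × 111000 = 55.5 m along the meridian.
Longitude error → 0.0005 × 111000 × cos 62.593° = 0.0005 × 111000 × 0.4603 ≈ 25.5471 m.
Combining orthogonally: (55.5² + 25.5471²)^½ ≈ 61.0975 m.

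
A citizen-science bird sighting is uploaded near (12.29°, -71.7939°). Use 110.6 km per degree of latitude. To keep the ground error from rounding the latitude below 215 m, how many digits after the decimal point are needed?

One degree of latitude covers 110600 m.
With N decimal places the half-ulp bound is 0.5·10⁻ᴺ°, or 0.5·10⁻ᴺ × 110600 m on the ground.
Setting 55300 × 10⁻ᴺ ≤ 215 gives 10ᴺ ≥ 257.2, i.e. N ≥ 2.41.
At 2 places the error can reach 553 m, but 3 places keeps it to 55.3 m.

3 decimal places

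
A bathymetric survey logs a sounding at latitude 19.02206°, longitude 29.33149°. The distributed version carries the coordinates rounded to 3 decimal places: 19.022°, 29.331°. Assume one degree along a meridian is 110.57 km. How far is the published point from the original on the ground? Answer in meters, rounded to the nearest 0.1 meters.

The latitude changed by +0.00006° and the longitude by +0.00049°.
North–south shift: 0.00006 × 110570 = 6.6342 m.
E–W at 19.022°: 0.00049° × 110570 × cos 19.022° = 0.00049 × 110570 × 0.9454 ≈ 51.2208 m.
Distance: √(6.6342² + 51.2208²) ≈ 51.6486 m.

51.6 meters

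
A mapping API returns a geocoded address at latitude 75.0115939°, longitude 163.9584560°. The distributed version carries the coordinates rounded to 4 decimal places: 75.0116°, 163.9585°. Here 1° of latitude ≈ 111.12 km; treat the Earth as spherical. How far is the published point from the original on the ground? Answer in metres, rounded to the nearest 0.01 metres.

1.43 metres

Δlat = 75.0115939 − 75.0116 = -0.0000061°; Δlon = 163.9584560 − 163.9585 = -0.0000440°.
North–south shift: -0.0000061 × 111120 = -0.677832 m.
East–west at this latitude: -0.0000440° × 111120 × cos 75.0116° ≈ -0.0000440 × 28738.2 = -1.26448 m.
Hypotenuse of the two orthogonal shifts: √(0.677832² + 1.26448²) = 1.4347 m.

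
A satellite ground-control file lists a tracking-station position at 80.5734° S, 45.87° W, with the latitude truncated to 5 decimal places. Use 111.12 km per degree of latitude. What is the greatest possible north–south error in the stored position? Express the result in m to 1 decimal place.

Truncating at 5 decimal places can drop up to a full unit in the last place, so the latitude may be off by as much as 1e-05°.
North–south distance: 1e-05° × 111120 m/° = 1.1112 m.

1.1 m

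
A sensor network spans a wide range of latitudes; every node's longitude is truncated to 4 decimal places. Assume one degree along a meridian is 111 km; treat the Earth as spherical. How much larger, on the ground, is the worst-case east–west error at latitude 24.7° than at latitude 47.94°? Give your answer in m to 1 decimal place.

2.6 m

Truncating at 4 decimal places can drop up to a full unit in the last place, so the longitude may be off by as much as 0.0001°.
At 24.7°: 0.0001° × 111000 × cos 24.7° = 0.0001 × 111000 × 0.9085 ≈ 10.084 m.
At 47.94°: 0.0001° × 111000 × cos 47.94° = 0.0001 × 111000 × 0.6699 ≈ 7.436 m.
Difference: 10.084 − 7.436 = 2.6485 m.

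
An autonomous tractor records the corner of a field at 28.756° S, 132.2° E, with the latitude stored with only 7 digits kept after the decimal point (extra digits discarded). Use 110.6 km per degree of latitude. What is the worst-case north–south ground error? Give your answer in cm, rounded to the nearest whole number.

1 cm

Truncating at 7 decimal places can drop up to a full unit in the last place, so the latitude may be off by as much as 1e-07°.
Along the meridian that is 1e-07° × 110600 m/° = 0.01106 m.
That is 0.01106 m = 1.106 cm.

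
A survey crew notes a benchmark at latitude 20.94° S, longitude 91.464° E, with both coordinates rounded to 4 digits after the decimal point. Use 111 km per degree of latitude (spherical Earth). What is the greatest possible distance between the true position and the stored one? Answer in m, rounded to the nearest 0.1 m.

7.6 m

Rounding to 4 decimal places leaves each coordinate within ±5e-05° of the true value.
Latitude error → 5e-05 × 111000 = 5.55 m along the meridian.
East–west component at 20.94°: 5e-05° × 111000 × cos 20.94° ≈ 5e-05 × 103669 ≈ 5.18345 m.
Worst case both components are at the extreme and orthogonal: √(5.55² + 5.18345²) ≈ 7.59412 m.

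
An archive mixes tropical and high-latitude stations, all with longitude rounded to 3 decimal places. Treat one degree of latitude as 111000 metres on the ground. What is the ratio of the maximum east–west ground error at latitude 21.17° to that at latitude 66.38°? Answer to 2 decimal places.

Rounding to 3 decimal places leaves the longitude within ±0.0005° of the true value.
At 21.17°: 0.0005° × 111000 × cos 21.17° = 0.0005 × 111000 × 0.9325 ≈ 51.754 m.
At 66.38°: 0.0005° × 111000 × cos 66.38° = 0.0005 × 111000 × 0.4007 ≈ 22.237 m.
Ratio: 51.754 / 22.237 = cos 21.17° / cos 66.38° ≈ 2.3274.

2.33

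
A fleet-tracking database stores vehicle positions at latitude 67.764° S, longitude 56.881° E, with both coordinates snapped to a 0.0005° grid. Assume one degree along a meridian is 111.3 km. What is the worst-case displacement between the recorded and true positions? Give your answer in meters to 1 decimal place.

29.8 meters

With a 0.0005° grid the true value lies within half a step, ±0.0005°/2 = ±0.00025°, of the stored one.
N–S: 0.00025° × 111300 m/° = 27.825 m.
East–west component at 67.764°: 0.00025° × 111300 × cos 67.764° ≈ 0.00025 × 42118.4 ≈ 10.5296 m.
Combining orthogonally: (27.825² + 10.5296²)^½ ≈ 29.7507 m.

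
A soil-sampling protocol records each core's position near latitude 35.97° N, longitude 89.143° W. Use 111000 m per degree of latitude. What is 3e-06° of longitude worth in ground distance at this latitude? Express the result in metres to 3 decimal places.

0.270 metres

3e-06° of longitude at 35.97° is 3e-06 × 111000 × cos 35.97° ≈ 3e-06 × 89835 = 0.269505 m.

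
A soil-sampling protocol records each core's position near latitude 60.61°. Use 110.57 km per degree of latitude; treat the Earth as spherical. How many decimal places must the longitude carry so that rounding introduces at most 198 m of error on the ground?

3

At 60.61° one degree of longitude covers 110570 × cos 60.61° ≈ 110570 × 0.4908 ≈ 54262.4 m.
With N decimal places the half-ulp bound is 0.5·10⁻ᴺ°, or 0.5·10⁻ᴺ × 54262.4 m on the ground.
Need 0.5 × 54262.4 × 10⁻ᴺ ≤ 198 → 10⁻ᴺ ≤ 7.298e-03, so N ≥ 2.14.
So 3 decimal places suffice (27.1 m); 2 would allow up to 271 m.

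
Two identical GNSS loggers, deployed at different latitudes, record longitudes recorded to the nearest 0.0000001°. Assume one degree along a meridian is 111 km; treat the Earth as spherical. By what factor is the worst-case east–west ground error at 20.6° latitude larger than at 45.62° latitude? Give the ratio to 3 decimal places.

Rounding to 7 decimal places leaves the longitude within ±5e-08° of the true value.
Error at 20.6° = 5e-08° × 111000 × cos 20.6° ≈ 0.00555 × 0.9361 = 0.0051951 m.
Error at 45.62° = 5e-08° × 111000 × cos 45.62° ≈ 0.00555 × 0.6994 = 0.0038817 m.
Ratio: 0.0051951 / 0.0038817 = cos 20.6° / cos 45.62° ≈ 1.3383.

1.338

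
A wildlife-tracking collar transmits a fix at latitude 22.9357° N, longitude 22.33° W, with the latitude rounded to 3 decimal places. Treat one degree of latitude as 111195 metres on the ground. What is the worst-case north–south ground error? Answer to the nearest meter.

56 meters

Rounding to 3 decimal places leaves the latitude within ±0.0005° of the true value.
So the N–S error is at most 0.0005 × 111195 = 55.5975 m.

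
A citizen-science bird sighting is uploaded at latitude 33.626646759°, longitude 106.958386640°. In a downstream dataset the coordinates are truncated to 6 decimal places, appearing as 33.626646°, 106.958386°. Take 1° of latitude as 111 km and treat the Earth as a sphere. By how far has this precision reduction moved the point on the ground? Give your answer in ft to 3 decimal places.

Δlat = 33.626646759 − 33.626646 = +0.000000759°; Δlon = 106.958386640 − 106.958386 = +0.000000640°.
N–S: 0.000000759° × 111000 m/° = 0.084249 m.
E–W at 33.6266°: 0.000000640° × 111000 × cos 33.6266° = 0.000000640 × 111000 × 0.8327 ≈ 0.0591524 m.
Hypotenuse of the two orthogonal shifts: √(0.084249² + 0.0591524²) = 0.102941 m.
Converting: 0.102941 m × 3.2808 ft/m ≈ 0.33773 ft.

0.338 ft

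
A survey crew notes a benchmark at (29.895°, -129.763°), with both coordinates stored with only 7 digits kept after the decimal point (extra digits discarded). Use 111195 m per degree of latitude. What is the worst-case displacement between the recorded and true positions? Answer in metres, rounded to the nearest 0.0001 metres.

0.0147 metres

Truncating at 7 decimal places can drop up to a full unit in the last place, so each coordinate may be off by as much as 1e-07°.
N–S: 1e-07° × 111195 m/° = 0.0111195 m.
E–W at 29.895°: 1e-07° × 111195 × cos 29.895° = 1e-07 × 111195 × 0.8669 ≈ 0.00963994 m.
Worst case both components are at the extreme and orthogonal: √(0.0111195² + 0.00963994²) ≈ 0.0147164 m.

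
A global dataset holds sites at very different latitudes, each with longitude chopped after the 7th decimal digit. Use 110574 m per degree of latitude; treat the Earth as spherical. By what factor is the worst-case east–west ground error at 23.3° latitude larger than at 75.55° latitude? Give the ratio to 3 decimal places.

3.681

Truncating at 7 decimal places can drop up to a full unit in the last place, so the longitude may be off by as much as 1e-07°.
At 23.3°: 1e-07° × 110574 × cos 23.3° = 1e-07 × 110574 × 0.9184 ≈ 0.010156 m.
At 75.55°: 1e-07° × 110574 × cos 75.55° = 1e-07 × 110574 × 0.2495 ≈ 0.0027592 m.
The ratio reduces to cos 23.3° / cos 75.55° = 0.9184/0.2495 ≈ 3.6806.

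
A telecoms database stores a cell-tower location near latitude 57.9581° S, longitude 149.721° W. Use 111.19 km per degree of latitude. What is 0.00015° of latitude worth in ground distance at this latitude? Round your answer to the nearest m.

17 m

0.00015° × 111190 m/° = 16.6785 m.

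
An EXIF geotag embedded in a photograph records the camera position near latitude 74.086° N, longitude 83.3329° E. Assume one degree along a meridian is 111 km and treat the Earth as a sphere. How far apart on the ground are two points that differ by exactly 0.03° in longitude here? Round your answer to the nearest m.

913 m

0.03° of longitude at 74.086° is 0.03 × 111000 × cos 74.086° ≈ 0.03 × 30435.6 = 913.067 m.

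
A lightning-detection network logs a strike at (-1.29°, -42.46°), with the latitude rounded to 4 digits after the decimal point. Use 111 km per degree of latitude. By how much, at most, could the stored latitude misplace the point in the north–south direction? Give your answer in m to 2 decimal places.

Rounding to 4 decimal places leaves the latitude within ±5e-05° of the true value.
Along the meridian that is 5e-05° × 111000 m/° = 5.55 m.

5.55 m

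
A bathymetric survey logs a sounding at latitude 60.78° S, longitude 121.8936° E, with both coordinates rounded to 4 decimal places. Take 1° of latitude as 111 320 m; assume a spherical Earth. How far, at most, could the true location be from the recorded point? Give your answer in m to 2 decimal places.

Rounding to 4 decimal places leaves each coordinate within ±5e-05° of the true value.
North–south component: 5e-05° × 111320 = 5.566 m.
E–W at 60.78°: 5e-05° × 111320 × cos 60.78° = 5e-05 × 111320 × 0.4882 ≈ 2.71712 m.
Worst case both components are at the extreme and orthogonal: √(5.566² + 2.71712²) ≈ 6.1938 m.

6.19 m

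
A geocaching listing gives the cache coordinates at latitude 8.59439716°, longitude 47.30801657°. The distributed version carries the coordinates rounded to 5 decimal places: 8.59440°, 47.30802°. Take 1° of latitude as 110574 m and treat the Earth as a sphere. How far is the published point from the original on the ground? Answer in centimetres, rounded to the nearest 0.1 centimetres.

The latitude changed by -0.00000284° and the longitude by -0.00000343°.
N–S: -0.00000284° × 110574 m/° = -0.31403 m.
E–W at 8.5944°: -0.00000343° × 110574 × cos 8.5944° = -0.00000343 × 110574 × 0.9888 ≈ -0.37501 m.
Distance: √(0.31403² + 0.37501²) ≈ 0.489129 m.
That is 0.489129 m = 48.913 cm.

48.9 centimetres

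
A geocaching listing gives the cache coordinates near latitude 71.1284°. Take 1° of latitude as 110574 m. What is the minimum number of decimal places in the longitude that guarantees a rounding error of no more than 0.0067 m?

At 71.1284° one degree of longitude covers 110574 × cos 71.1284° ≈ 110574 × 0.3234 ≈ 35765 m.
With N decimal places the half-ulp bound is 0.5·10⁻ᴺ°, or 0.5·10⁻ᴺ × 35765 m on the ground.
Need 0.5 × 35765 × 10⁻ᴺ ≤ 0.0067 → 10⁻ᴺ ≤ 3.747e-07, so N ≥ 6.43.
So 7 decimal places suffice (0.00179 m); 6 would allow up to 0.0179 m.

7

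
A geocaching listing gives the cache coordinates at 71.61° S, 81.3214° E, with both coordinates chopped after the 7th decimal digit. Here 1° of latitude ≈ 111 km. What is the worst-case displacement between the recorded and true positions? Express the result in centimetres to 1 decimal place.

1.2 centimetres

Truncating at 7 decimal places can drop up to a full unit in the last place, so each coordinate may be off by as much as 1e-07°.
North–south component: 1e-07° × 111000 = 0.0111 m.
E–W at 71.61°: 1e-07° × 111000 × cos 71.61° = 1e-07 × 111000 × 0.3155 ≈ 0.00350187 m.
Combining orthogonally: (0.0111² + 0.00350187²)^½ ≈ 0.0116393 m.
That is 0.0116393 m = 1.1639 cm.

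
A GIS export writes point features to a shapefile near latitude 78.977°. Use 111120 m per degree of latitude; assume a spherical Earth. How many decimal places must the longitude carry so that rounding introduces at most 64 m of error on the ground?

3 decimal places

At 78.977° one degree of longitude covers 111120 × cos 78.977° ≈ 111120 × 0.1912 ≈ 21246.5 m.
With N decimal places the half-ulp bound is 0.5·10⁻ᴺ°, or 0.5·10⁻ᴺ × 21246.5 m on the ground.
Setting 10623.2 × 10⁻ᴺ ≤ 64 gives 10ᴺ ≥ 166, i.e. N ≥ 2.22.
So 3 decimal places suffice (10.6 m); 2 would allow up to 106 m.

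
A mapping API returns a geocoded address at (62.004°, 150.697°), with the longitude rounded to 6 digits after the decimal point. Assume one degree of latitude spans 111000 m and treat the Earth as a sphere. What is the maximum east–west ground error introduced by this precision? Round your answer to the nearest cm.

Rounding to 6 decimal places leaves the longitude within ±5e-07° of the true value.
One degree of longitude at 62.004° is 111000 × cos 62.004° ≈ 111000 × 0.4694 = 52104.5 m.
Maximum E–W displacement: 5e-07 × 52104.5 = 0.0260523 m.
That is 0.0260523 m = 2.6052 cm.

3 cm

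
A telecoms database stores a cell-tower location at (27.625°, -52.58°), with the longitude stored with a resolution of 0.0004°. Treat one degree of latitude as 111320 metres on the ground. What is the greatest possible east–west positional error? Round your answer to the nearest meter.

20 meters

With a 0.0004° grid the true value lies within half a step, ±0.0004°/2 = ±0.0002°, of the stored one.
At latitude 27.625° a degree of longitude spans 111320 m × cos 27.625° = 111320 × 0.8860 ≈ 98629.7 m.
East–west error: 0.0002° × 98629.7 m/° ≈ 19.7259 m.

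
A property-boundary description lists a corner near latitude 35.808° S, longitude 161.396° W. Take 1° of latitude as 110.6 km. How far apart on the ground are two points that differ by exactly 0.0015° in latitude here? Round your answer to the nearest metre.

0.0015° × 110600 m/° = 165.9 m.

166 metres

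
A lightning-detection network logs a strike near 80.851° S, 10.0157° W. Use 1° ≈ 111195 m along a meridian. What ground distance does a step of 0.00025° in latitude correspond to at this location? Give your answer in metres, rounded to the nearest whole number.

28 metres

Along a meridian 0.00025° is 0.00025 × 111195 = 27.7988 m.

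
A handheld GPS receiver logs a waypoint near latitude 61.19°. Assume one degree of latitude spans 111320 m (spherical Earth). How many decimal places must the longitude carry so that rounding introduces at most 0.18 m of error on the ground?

At 61.19° one degree of longitude covers 111320 × cos 61.19° ≈ 111320 × 0.4819 ≈ 53645.8 m.
Rounding to N decimal places gives at most 0.5 × 10⁻ᴺ degrees of error, i.e. 0.5 × 10⁻ᴺ × 53645.8 m.
Setting 26822.9 × 10⁻ᴺ ≤ 0.18 gives 10ᴺ ≥ 1.49e+05, i.e. N ≥ 5.17.
N = 5 would give 0.268 m (too coarse); N = 6 gives 0.0268 m ≤ 0.18 m.

6 decimal places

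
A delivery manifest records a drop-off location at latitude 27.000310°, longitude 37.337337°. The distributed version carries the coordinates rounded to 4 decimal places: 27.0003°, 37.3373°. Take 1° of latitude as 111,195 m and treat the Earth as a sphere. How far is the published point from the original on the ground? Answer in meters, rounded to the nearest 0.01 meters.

Δlat = 27.000310 − 27.0003 = +0.000010°; Δlon = 37.337337 − 37.3373 = +0.000037°.
N–S: 0.000010° × 111195 m/° = 1.11195 m.
E–W at 27.0003°: 0.000037° × 111195 × cos 27.0003° = 0.000037 × 111195 × 0.8910 ≈ 3.66578 m.
Combined displacement = (1.11195² + 3.66578²)^½ ≈ 3.83072 m.

3.83 meters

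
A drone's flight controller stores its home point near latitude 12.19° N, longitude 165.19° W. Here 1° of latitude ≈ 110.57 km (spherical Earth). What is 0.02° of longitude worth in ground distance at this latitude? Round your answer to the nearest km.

2 km

At 12.19° a degree of longitude is 110570 × cos 12.19° ≈ 108077 m, so 0.02° corresponds to 2161.54 m.
That is 2161.54 m = 2.1615 km.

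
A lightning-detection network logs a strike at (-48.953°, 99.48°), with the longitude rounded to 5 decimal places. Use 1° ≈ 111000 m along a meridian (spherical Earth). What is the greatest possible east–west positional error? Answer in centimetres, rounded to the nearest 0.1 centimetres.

Rounding to 5 decimal places leaves the longitude within ±5e-06° of the true value.
Parallels shrink by cos φ, so at 48.953° a degree of longitude is 111000 × 0.6567 ≈ 72891.2 m.
Maximum E–W displacement: 5e-06 × 72891.2 = 0.364456 m.
That is 0.364456 m = 36.446 cm.

36.4 centimetres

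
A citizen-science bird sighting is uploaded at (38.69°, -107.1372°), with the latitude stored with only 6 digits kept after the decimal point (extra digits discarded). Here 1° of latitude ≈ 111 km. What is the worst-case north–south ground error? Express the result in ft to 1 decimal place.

Truncating at 6 decimal places can drop up to a full unit in the last place, so the latitude may be off by as much as 1e-06°.
So the N–S error is at most 1e-06 × 111000 = 0.111 m.
Converting: 0.111 m × 3.2808 ft/m ≈ 0.36417 ft.

0.4 ft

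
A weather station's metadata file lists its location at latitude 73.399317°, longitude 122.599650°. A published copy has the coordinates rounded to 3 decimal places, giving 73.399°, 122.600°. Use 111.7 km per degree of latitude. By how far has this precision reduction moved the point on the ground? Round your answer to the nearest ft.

Δlat = 73.399317 − 73.399 = +0.000317°; Δlon = 122.599650 − 122.600 = -0.000350°.
N–S: 0.000317° × 111700 m/° = 35.4089 m.
E–W at 73.399°: -0.000350° × 111700 × cos 73.399° = -0.000350 × 111700 × 0.2857 ≈ -11.1696 m.
Hypotenuse of the two orthogonal shifts: √(35.4089² + 11.1696²) = 37.1288 m.
In feet: 37.1288 m ÷ 0.3048 ≈ 121.81 ft.

122 ft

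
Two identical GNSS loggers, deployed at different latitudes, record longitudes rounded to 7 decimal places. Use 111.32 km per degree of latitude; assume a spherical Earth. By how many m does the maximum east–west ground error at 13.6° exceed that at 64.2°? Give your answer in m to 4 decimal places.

0.0030 m

Rounding to 7 decimal places leaves the longitude within ±5e-08° of the true value.
At 13.6°: 5e-08° × 111320 × cos 13.6° = 5e-08 × 111320 × 0.9720 ≈ 0.0054099 m.
Error at 64.2° = 5e-08° × 111320 × cos 64.2° ≈ 0.005566 × 0.4352 = 0.0024225 m.
Difference: 0.0054099 − 0.0024225 = 0.0029874 m.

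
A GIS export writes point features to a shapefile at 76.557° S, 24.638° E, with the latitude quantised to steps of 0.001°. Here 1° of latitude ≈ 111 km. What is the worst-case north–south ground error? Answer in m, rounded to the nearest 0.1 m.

55.5 m

With a 0.001° grid the true value lies within half a step, ±0.001°/2 = ±0.0005°, of the stored one.
North–south distance: 0.0005° × 111000 m/° = 55.5 m.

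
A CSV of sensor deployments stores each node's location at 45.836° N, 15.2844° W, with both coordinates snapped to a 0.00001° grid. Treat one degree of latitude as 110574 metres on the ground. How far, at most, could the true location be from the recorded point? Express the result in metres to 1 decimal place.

With a 0.00001° grid the true value lies within half a step, ±0.00001°/2 = ±5e-06°, of the stored one.
N–S: 5e-06° × 110574 m/° = 0.55287 m.
Longitude error → 5e-06 × 110574 × cos 45.836° = 5e-06 × 110574 × 0.6967 ≈ 0.385193 m.
The two errors are perpendicular, so the maximum displacement is √(0.55287² + 0.385193²) ≈ 0.673824 m.

0.7 metres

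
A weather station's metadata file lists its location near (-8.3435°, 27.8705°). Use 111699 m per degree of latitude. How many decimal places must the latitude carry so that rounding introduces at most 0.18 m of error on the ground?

6 decimal places

One degree of latitude covers 111699 m.
N decimal places → at most half a unit in the last place, 0.5 × 10⁻ᴺ° = 111699/2 × 10⁻ᴺ m.
Need 0.5 × 111699 × 10⁻ᴺ ≤ 0.18 → 10⁻ᴺ ≤ 3.223e-06, so N ≥ 5.49.
At 5 places the error can reach 0.558 m, but 6 places keeps it to 0.0558 m.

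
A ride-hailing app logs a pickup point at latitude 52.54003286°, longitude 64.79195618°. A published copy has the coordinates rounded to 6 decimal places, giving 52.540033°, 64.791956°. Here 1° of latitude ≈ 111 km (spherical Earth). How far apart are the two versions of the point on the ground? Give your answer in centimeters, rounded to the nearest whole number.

2 centimeters

Δlat = 52.54003286 − 52.540033 = -0.00000014°; Δlon = 64.79195618 − 64.791956 = +0.00000018°.
North–south shift: -0.00000014 × 111000 = -0.01554 m.
East–west at this latitude: 0.00000018° × 111000 × cos 52.54° ≈ 0.00000018 × 67511 = 0.012152 m.
Combined displacement = (0.01554² + 0.012152²)^½ ≈ 0.0197272 m.
That is 0.0197272 m = 1.9727 cm.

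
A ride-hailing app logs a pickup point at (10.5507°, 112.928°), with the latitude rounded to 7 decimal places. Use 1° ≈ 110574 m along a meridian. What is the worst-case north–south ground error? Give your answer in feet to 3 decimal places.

Rounding to 7 decimal places leaves the latitude within ±5e-08° of the true value.
So the N–S error is at most 5e-08 × 110574 = 0.0055287 m.
Converting: 0.0055287 m × 3.2808 ft/m ≈ 0.018139 ft.

0.018 feet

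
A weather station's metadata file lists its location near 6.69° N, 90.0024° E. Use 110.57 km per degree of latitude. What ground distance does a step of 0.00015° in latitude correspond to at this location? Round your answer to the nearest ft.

54 ft

Along a meridian 0.00015° is 0.00015 × 110570 = 16.5855 m.
In feet: 16.5855 m ÷ 0.3048 ≈ 54.414 ft.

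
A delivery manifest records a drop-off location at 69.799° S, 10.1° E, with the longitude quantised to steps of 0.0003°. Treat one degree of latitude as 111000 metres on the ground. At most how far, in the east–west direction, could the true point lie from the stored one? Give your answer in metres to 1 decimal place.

5.7 metres

With a 0.0003° grid the true value lies within half a step, ±0.0003°/2 = ±0.00015°, of the stored one.
At latitude 69.799° a degree of longitude spans 111000 m × cos 69.799° = 111000 × 0.3453 ≈ 38329.9 m.
Maximum E–W displacement: 0.00015 × 38329.9 = 5.74949 m.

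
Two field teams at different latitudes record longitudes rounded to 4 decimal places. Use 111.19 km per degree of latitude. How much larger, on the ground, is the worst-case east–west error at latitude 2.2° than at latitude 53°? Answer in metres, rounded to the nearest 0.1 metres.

Rounding to 4 decimal places leaves the longitude within ±5e-05° of the true value.
Error at 2.2° = 5e-05° × 111190 × cos 2.2° ≈ 5.5595 × 0.9993 = 5.5554 m.
At 53°: 5e-05° × 111190 × cos 53° = 5e-05 × 111190 × 0.6018 ≈ 3.3458 m.
So the lower-latitude error exceeds the higher by 5.5554 − 3.3458 = 2.2096 m.

2.2 metres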